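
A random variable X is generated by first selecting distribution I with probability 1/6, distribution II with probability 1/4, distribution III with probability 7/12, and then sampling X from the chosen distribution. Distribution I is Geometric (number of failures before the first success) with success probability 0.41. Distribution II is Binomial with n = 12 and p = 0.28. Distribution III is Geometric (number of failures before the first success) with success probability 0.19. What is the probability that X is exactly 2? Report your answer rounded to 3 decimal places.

Conditional on each component, P(X = 2): I: 0.142721; II: 0.193725; III: 0.124659.
By total probability, P(X = 2) = 0.166667·0.142721 + 0.25·0.193725 + 0.583333·0.124659 = 0.144936.

0.145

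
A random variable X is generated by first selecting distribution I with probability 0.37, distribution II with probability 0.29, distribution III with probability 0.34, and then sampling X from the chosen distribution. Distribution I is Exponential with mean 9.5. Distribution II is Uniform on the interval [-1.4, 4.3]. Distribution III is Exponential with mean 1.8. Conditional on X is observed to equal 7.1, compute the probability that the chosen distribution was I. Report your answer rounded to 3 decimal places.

Likelihoods f(7.1 | ·): I: 0.0498538; II: 0; III: 0.0107567.
Posterior ∝ prior × likelihood. Numerator for I: 0.37·0.0498538 = 0.0184459.
Normalizing constant: 0.37·0.0498538 + 0.29·0 + 0.34·0.0107567 = 0.0221032.
P(I | observation) = 0.0184459 / 0.0221032 = 0.834537.

0.835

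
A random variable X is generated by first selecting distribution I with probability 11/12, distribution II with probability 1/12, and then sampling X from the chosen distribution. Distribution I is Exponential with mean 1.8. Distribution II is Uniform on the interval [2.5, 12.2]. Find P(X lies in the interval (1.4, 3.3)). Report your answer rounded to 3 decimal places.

Conditional on each component, P(1.4 < X < 3.3): I: 0.299546; II: 0.0824742.
By total probability, P(1.4 < X < 3.3) = 0.916667·0.299546 + 0.0833333·0.0824742 = 0.281457.

0.281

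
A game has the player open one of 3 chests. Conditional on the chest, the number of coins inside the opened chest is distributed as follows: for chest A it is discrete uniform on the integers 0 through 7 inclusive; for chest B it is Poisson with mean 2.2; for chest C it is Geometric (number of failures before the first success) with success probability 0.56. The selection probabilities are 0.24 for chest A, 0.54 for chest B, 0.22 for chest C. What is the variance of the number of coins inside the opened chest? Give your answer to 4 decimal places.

Per component, A: μ=3.5, E[X²]=17.5; B: μ=2.2, E[X²]=7.04; C: μ=0.785714, E[X²]=2.02041.
E[X] = 0.24·3.5 + 0.54·2.2 + 0.22·0.785714 = 2.20086.
E[X²] = 0.24·17.5 + 0.54·7.04 + 0.22·2.02041 = 8.44609.
Var(X) = E[X²] − (E[X])² = 8.44609 − 4.84377 = 3.60232.

3.6023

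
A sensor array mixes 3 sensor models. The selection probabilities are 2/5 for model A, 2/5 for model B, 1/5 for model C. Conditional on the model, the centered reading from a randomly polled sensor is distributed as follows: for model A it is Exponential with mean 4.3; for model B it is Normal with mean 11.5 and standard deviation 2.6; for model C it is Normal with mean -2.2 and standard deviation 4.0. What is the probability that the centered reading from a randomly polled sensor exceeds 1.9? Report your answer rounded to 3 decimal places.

Conditional on each model, P(X > 1.9): A: 0.642839; B: 0.999889; C: 0.152682.
By total probability, P(X > 1.9) = 0.4·0.642839 + 0.4·0.999889 + 0.2·0.152682 = 0.687628.

0.688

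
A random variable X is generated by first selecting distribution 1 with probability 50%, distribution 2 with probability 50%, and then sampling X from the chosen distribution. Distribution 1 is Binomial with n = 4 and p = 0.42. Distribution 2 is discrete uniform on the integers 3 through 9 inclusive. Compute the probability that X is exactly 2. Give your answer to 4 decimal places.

Conditional on each component, P(X = 2): 1: 0.356046; 2: 0.
By total probability, P(X = 2) = 0.5·0.356046 + 0.5·0 = 0.178023.

0.1780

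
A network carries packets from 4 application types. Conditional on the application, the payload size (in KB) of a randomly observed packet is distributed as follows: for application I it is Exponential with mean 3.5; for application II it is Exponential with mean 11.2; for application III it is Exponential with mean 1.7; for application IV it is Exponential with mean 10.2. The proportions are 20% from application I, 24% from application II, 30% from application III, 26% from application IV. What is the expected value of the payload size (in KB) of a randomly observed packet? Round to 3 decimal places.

6.550

Component means — I: 3.5; II: 11.2; III: 1.7; IV: 10.2.
E[X] = 0.2·3.5 + 0.24·11.2 + 0.3·1.7 + 0.26·10.2 = 6.55.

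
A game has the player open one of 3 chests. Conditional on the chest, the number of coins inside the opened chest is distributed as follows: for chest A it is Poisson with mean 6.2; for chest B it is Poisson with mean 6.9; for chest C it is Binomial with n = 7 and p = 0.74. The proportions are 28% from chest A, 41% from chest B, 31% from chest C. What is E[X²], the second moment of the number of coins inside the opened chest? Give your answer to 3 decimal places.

43.584

For each component E[X²] = Var + (mean)², giving A: 44.64; B: 54.51; C: 28.1792.
Overall E[X²] = 0.28·44.64 + 0.41·54.51 + 0.31·28.1792 = 43.5839.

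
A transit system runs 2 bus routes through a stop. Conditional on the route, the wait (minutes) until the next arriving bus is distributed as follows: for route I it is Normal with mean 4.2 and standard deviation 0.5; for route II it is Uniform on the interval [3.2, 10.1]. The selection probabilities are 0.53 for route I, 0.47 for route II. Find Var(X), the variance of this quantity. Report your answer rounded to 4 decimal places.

3.4924

Per component, I: μ=4.2, E[X²]=17.89; II: μ=6.65, E[X²]=48.19.
E[X] = 0.53·4.2 + 0.47·6.65 = 5.3515.
E[X²] = 0.53·17.89 + 0.47·48.19 = 32.131.
Var(X) = E[X²] − (E[X])² = 32.131 − 28.6386 = 3.49245.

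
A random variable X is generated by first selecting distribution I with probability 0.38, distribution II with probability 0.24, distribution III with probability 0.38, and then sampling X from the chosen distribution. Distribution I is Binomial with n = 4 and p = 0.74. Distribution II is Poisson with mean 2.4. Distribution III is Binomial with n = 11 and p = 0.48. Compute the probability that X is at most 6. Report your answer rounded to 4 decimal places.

Conditional on each component, P(X ≤ 6): I: 1; II: 0.988406; III: 0.768832.
By total probability, P(X ≤ 6) = 0.38·1 + 0.24·0.988406 + 0.38·0.768832 = 0.909374.

0.9094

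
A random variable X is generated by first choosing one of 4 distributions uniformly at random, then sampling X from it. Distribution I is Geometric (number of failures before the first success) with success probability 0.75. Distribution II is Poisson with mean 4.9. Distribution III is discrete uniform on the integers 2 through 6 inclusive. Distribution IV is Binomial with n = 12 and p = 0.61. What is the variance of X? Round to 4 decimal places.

Per component, I: μ=0.333333, E[X²]=0.555556; II: μ=4.9, E[X²]=28.91; III: μ=4, E[X²]=18; IV: μ=7.32, E[X²]=56.4372.
E[X] = 0.25·0.333333 + 0.25·4.9 + 0.25·4 + 0.25·7.32 = 4.13833.
E[X²] = 0.25·0.555556 + 0.25·28.91 + 0.25·18 + 0.25·56.4372 = 25.9757.
Var(X) = E[X²] − (E[X])² = 25.9757 − 17.1258 = 8.84989.

8.8499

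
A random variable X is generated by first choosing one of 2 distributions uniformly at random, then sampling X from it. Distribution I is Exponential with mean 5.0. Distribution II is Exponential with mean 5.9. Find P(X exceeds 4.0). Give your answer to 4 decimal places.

Conditional on each component, P(X > 4.0): I: 0.449329; II: 0.507648.
By total probability, P(X > 4.0) = 0.5·0.449329 + 0.5·0.507648 = 0.478489.

0.4785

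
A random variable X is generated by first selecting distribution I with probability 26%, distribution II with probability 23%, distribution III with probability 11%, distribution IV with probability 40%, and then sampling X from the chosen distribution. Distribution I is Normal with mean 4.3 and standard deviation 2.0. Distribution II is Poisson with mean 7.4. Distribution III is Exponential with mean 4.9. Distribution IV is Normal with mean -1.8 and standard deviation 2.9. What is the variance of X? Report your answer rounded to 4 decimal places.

23.1221

Per component, I: μ=4.3, E[X²]=22.49; II: μ=7.4, E[X²]=62.16; III: μ=4.9, E[X²]=48.02; IV: μ=-1.8, E[X²]=11.65.
E[X] = 0.26·4.3 + 0.23·7.4 + 0.11·4.9 + 0.4·-1.8 = 2.639.
E[X²] = 0.26·22.49 + 0.23·62.16 + 0.11·48.02 + 0.4·11.65 = 30.0864.
Var(X) = E[X²] − (E[X])² = 30.0864 − 6.96432 = 23.1221.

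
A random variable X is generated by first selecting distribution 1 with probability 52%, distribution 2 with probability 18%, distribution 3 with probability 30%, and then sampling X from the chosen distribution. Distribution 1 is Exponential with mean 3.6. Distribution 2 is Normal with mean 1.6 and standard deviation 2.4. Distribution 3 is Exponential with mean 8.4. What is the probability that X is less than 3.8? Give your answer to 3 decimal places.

Conditional on each component, P(X < 3.8): 1: 0.652001; 2: 0.820341; 3: 0.363888.
By total probability, P(X < 3.8) = 0.52·0.652001 + 0.18·0.820341 + 0.3·0.363888 = 0.595868.

0.596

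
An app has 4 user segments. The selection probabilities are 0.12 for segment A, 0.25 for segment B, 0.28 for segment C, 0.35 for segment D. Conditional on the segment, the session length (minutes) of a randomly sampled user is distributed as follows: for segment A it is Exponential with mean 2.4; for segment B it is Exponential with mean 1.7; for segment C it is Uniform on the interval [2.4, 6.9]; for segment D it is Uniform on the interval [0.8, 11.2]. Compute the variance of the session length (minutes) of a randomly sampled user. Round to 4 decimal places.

8.1756

Per component, A: μ=2.4, E[X²]=11.52; B: μ=1.7, E[X²]=5.78; C: μ=4.65, E[X²]=23.31; D: μ=6, E[X²]=45.0133.
E[X] = 0.12·2.4 + 0.25·1.7 + 0.28·4.65 + 0.35·6 = 4.115.
E[X²] = 0.12·11.52 + 0.25·5.78 + 0.28·23.31 + 0.35·45.0133 = 25.1089.
Var(X) = E[X²] − (E[X])² = 25.1089 − 16.9332 = 8.17564.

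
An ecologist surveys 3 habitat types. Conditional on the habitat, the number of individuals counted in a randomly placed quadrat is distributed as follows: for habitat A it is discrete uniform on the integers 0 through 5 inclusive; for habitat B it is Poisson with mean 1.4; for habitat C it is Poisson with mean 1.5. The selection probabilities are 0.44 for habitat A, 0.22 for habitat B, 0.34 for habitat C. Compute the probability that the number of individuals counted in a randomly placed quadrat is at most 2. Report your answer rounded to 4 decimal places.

Conditional on each habitat, P(X ≤ 2): A: 0.5; B: 0.833498; C: 0.808847.
By total probability, P(X ≤ 2) = 0.44·0.5 + 0.22·0.833498 + 0.34·0.808847 = 0.678377.

0.6784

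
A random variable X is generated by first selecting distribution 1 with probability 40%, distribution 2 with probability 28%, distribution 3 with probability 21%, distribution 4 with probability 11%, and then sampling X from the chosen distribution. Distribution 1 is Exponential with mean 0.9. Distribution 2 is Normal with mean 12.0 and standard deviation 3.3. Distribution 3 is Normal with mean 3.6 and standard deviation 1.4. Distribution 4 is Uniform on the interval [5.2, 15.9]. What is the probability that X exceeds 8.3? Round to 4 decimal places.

Conditional on each component, P(X > 8.3): 1: 9.88188e-05; 2: 0.868901; 3: 0.000393762; 4: 0.71028.
By total probability, P(X > 8.3) = 0.4·9.88188e-05 + 0.28·0.868901 + 0.21·0.000393762 + 0.11·0.71028 = 0.321545.

0.3215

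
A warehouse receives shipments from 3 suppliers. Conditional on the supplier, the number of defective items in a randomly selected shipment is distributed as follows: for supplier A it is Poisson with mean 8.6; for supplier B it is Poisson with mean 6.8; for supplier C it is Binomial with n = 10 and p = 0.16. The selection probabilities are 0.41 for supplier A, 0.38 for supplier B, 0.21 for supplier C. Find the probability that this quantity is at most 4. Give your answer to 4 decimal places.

Conditional on each supplier, P(X ≤ 4): A: 0.070054; B: 0.192031; C: 0.98699.
By total probability, P(X ≤ 4) = 0.41·0.070054 + 0.38·0.192031 + 0.21·0.98699 = 0.308962.

0.3090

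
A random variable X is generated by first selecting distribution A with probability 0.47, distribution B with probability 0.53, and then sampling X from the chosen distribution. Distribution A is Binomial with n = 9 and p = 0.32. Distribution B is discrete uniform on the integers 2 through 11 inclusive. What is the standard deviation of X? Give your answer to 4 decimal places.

Per component, A: μ=2.88, E[X²]=10.2528; B: μ=6.5, E[X²]=50.5.
E[X] = 0.47·2.88 + 0.53·6.5 = 4.7986.
E[X²] = 0.47·10.2528 + 0.53·50.5 = 31.5838.
Var(X) = E[X²] − (E[X])² = 31.5838 − 23.0266 = 8.55725.
SD(X) = √8.55725 = 2.92528.

2.9253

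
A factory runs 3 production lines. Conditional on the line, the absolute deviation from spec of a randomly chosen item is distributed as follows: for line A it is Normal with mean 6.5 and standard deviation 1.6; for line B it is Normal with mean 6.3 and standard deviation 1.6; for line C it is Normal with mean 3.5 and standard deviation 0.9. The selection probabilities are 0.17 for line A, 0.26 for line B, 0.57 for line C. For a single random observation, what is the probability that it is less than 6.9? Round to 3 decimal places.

0.840

Conditional on each line, P(X < 6.9): A: 0.598706; B: 0.64617; C: 0.999921.
By total probability, P(X < 6.9) = 0.17·0.598706 + 0.26·0.64617 + 0.57·0.999921 = 0.839739.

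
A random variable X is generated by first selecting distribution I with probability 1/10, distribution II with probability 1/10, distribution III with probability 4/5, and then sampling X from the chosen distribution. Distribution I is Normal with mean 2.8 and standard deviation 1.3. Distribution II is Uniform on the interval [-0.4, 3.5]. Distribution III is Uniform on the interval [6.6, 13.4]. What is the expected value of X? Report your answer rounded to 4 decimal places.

8.4350

Component means — I: 2.8; II: 1.55; III: 10.
E[X] = 0.1·2.8 + 0.1·1.55 + 0.8·10 = 8.435.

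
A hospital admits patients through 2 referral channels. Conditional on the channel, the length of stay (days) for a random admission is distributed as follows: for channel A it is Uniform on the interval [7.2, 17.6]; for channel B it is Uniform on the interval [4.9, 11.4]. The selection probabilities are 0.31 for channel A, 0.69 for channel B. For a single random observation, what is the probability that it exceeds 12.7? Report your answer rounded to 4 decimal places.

0.1461

Conditional on each channel, P(X > 12.7): A: 0.471154; B: 0.
By total probability, P(X > 12.7) = 0.31·0.471154 + 0.69·0 = 0.146058.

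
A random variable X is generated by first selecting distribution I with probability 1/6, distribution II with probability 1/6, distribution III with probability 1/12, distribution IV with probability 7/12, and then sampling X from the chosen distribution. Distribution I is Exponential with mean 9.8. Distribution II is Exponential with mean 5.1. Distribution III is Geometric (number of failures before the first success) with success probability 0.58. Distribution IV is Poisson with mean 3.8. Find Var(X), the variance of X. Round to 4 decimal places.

Per component, I: μ=9.8, E[X²]=192.08; II: μ=5.1, E[X²]=52.02; III: μ=0.724138, E[X²]=1.77289; IV: μ=3.8, E[X²]=18.24.
E[X] = 0.166667·9.8 + 0.166667·5.1 + 0.0833333·0.724138 + 0.583333·3.8 = 4.76034.
E[X²] = 0.166667·192.08 + 0.166667·52.02 + 0.0833333·1.77289 + 0.583333·18.24 = 51.4711.
Var(X) = E[X²] − (E[X])² = 51.4711 − 22.6609 = 28.8102.

28.8102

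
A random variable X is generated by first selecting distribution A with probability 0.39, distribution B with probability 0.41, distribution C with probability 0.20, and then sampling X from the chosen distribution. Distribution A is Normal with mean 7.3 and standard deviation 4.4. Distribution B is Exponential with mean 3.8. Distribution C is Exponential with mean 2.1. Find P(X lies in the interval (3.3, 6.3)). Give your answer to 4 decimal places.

0.2146

Conditional on each component, P(3.3 < X < 6.3): A: 0.228455; B: 0.229074; C: 0.157961.
By total probability, P(3.3 < X < 6.3) = 0.39·0.228455 + 0.41·0.229074 + 0.2·0.157961 = 0.21461.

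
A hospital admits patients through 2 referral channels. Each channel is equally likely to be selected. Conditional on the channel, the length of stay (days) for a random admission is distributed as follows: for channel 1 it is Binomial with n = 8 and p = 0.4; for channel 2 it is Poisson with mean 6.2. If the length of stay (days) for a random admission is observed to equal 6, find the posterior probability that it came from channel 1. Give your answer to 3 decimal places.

Likelihoods P(X=6 | ·): 1: 0.0412877; 2: 0.1601.
Posterior ∝ prior × likelihood. Numerator for 1: 0.5·0.0412877 = 0.0206438.
Normalizing constant: 0.5·0.0412877 + 0.5·0.1601 = 0.100694.
P(1 | observation) = 0.0206438 / 0.100694 = 0.205016.

0.205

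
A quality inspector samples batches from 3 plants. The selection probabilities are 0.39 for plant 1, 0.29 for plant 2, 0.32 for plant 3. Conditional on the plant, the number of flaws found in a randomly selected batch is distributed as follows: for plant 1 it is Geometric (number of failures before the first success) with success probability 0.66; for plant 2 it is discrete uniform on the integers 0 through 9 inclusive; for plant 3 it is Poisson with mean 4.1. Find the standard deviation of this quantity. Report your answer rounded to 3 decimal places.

2.725

Per component, 1: μ=0.515152, E[X²]=1.04591; 2: μ=4.5, E[X²]=28.5; 3: μ=4.1, E[X²]=20.91.
E[X] = 0.39·0.515152 + 0.29·4.5 + 0.32·4.1 = 2.81791.
E[X²] = 0.39·1.04591 + 0.29·28.5 + 0.32·20.91 = 15.3641.
Var(X) = E[X²] − (E[X])² = 15.3641 − 7.94061 = 7.42349.
SD(X) = √7.42349 = 2.72461.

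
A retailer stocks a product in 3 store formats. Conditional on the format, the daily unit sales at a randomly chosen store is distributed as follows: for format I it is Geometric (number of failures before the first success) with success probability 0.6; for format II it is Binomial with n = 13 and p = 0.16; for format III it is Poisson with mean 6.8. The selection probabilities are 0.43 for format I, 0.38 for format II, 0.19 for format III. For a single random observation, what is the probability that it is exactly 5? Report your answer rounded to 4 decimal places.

Conditional on each format, P(X = 5): I: 0.006144; II: 0.0334513; III: 0.134946.
By total probability, P(X = 5) = 0.43·0.006144 + 0.38·0.0334513 + 0.19·0.134946 = 0.0409932.

0.0410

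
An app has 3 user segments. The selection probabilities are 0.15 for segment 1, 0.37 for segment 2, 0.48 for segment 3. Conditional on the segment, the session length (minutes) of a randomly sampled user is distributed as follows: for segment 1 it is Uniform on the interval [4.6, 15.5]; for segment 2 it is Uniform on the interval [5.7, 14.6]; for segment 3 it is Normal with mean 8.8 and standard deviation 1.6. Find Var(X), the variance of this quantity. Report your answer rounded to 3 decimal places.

Per component, 1: μ=10.05, E[X²]=110.903; 2: μ=10.15, E[X²]=109.623; 3: μ=8.8, E[X²]=80.
E[X] = 0.15·10.05 + 0.37·10.15 + 0.48·8.8 = 9.487.
E[X²] = 0.15·110.903 + 0.37·109.623 + 0.48·80 = 95.5961.
Var(X) = E[X²] − (E[X])² = 95.5961 − 90.0032 = 5.59296.

5.593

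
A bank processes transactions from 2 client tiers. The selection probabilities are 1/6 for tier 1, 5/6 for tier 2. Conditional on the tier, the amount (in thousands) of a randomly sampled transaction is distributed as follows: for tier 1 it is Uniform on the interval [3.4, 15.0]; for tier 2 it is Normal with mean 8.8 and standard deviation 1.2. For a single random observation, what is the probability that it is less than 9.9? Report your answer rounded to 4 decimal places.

0.7770

Conditional on each tier, P(X < 9.9): 1: 0.560345; 2: 0.820341.
By total probability, P(X < 9.9) = 0.166667·0.560345 + 0.833333·0.820341 = 0.777009.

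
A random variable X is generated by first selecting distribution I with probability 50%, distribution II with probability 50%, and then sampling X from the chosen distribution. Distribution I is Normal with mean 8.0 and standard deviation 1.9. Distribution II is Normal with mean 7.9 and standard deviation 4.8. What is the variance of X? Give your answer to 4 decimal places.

13.3275

Per component, I: μ=8, E[X²]=67.61; II: μ=7.9, E[X²]=85.45.
E[X] = 0.5·8 + 0.5·7.9 = 7.95.
E[X²] = 0.5·67.61 + 0.5·85.45 = 76.53.
Var(X) = E[X²] − (E[X])² = 76.53 − 63.2025 = 13.3275.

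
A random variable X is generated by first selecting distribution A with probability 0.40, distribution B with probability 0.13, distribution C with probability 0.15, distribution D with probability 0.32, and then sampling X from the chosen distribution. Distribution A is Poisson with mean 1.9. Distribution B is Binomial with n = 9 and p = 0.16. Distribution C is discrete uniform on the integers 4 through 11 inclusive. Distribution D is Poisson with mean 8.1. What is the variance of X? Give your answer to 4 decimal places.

Per component, A: μ=1.9, E[X²]=5.51; B: μ=1.44, E[X²]=3.2832; C: μ=7.5, E[X²]=61.5; D: μ=8.1, E[X²]=73.71.
E[X] = 0.4·1.9 + 0.13·1.44 + 0.15·7.5 + 0.32·8.1 = 4.6642.
E[X²] = 0.4·5.51 + 0.13·3.2832 + 0.15·61.5 + 0.32·73.71 = 35.443.
Var(X) = E[X²] − (E[X])² = 35.443 − 21.7548 = 13.6883.

13.6883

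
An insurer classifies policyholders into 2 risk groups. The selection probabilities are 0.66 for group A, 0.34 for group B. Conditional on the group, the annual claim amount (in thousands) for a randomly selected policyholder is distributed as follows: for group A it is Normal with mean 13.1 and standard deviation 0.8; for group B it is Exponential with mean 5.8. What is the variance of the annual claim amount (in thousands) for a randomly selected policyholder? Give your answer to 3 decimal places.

Per component, A: μ=13.1, E[X²]=172.25; B: μ=5.8, E[X²]=67.28.
E[X] = 0.66·13.1 + 0.34·5.8 = 10.618.
E[X²] = 0.66·172.25 + 0.34·67.28 = 136.56.
Var(X) = E[X²] − (E[X])² = 136.56 − 112.742 = 23.8183.

23.818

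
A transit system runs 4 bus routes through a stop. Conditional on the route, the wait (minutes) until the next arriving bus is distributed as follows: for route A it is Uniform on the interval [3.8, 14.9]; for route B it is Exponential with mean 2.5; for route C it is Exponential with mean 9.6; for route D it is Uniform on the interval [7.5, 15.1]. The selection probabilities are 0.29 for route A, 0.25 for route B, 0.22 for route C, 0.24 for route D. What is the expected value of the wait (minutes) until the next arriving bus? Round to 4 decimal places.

Component means — A: 9.35; B: 2.5; C: 9.6; D: 11.3.
E[X] = 0.29·9.35 + 0.25·2.5 + 0.22·9.6 + 0.24·11.3 = 8.1605.

8.1605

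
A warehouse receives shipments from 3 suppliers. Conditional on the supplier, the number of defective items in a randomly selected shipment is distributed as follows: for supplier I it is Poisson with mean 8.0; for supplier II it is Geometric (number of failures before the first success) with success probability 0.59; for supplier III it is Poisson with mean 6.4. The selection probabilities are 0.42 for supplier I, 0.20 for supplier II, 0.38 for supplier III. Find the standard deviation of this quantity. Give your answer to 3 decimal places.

3.660

Per component, I: μ=8, E[X²]=72; II: μ=0.694915, E[X²]=1.66073; III: μ=6.4, E[X²]=47.36.
E[X] = 0.42·8 + 0.2·0.694915 + 0.38·6.4 = 5.93098.
E[X²] = 0.42·72 + 0.2·1.66073 + 0.38·47.36 = 48.5689.
Var(X) = E[X²] − (E[X])² = 48.5689 − 35.1766 = 13.3924.
SD(X) = √13.3924 = 3.65956.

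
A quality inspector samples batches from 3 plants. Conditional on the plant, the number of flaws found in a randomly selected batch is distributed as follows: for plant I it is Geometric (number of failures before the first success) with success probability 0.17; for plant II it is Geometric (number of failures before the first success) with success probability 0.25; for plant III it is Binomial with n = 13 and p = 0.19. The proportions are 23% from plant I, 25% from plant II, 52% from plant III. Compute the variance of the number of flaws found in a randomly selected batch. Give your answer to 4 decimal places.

Per component, I: μ=4.88235, E[X²]=52.5571; II: μ=3, E[X²]=21; III: μ=2.47, E[X²]=8.1016.
E[X] = 0.23·4.88235 + 0.25·3 + 0.52·2.47 = 3.15734.
E[X²] = 0.23·52.5571 + 0.25·21 + 0.52·8.1016 = 21.551.
Var(X) = E[X²] − (E[X])² = 21.551 − 9.9688 = 11.5822.

11.5822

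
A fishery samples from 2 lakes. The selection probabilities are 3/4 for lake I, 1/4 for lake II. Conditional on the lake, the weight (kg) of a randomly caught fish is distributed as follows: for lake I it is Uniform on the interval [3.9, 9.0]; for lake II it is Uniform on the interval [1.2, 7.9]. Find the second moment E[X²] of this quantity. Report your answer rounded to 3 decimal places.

38.938

For each component E[X²] = Var + (mean)², giving I: 43.77; II: 24.4433.
Overall E[X²] = 0.75·43.77 + 0.25·24.4433 = 38.9383.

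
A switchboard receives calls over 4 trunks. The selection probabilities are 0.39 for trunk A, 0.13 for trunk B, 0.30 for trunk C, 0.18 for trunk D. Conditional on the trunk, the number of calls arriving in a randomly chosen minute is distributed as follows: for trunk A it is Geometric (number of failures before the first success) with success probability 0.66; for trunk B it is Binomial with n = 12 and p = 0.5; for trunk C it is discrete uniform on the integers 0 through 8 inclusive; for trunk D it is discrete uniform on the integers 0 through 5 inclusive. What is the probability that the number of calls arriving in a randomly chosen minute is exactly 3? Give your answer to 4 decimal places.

Conditional on each trunk, P(X = 3): A: 0.0259406; B: 0.0537109; C: 0.111111; D: 0.166667.
By total probability, P(X = 3) = 0.39·0.0259406 + 0.13·0.0537109 + 0.3·0.111111 + 0.18·0.166667 = 0.0804326.

0.0804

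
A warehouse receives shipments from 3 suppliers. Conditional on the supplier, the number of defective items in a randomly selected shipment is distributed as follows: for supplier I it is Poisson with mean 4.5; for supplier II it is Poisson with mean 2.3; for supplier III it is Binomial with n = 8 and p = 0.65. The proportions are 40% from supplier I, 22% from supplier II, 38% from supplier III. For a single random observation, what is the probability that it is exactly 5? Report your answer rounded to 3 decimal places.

0.186

Conditional on each supplier, P(X = 5): I: 0.170827; II: 0.053775; III: 0.278586.
By total probability, P(X = 5) = 0.4·0.170827 + 0.22·0.053775 + 0.38·0.278586 = 0.186024.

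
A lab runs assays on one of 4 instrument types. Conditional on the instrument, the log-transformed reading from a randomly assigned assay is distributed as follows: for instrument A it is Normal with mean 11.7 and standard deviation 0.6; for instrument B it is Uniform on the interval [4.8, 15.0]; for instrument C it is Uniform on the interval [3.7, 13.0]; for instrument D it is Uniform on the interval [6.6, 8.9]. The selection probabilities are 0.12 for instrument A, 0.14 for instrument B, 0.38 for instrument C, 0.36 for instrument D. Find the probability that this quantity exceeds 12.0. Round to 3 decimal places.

Conditional on each instrument, P(X > 12.0): A: 0.308538; B: 0.294118; C: 0.107527; D: 0.
By total probability, P(X > 12.0) = 0.12·0.308538 + 0.14·0.294118 + 0.38·0.107527 + 0.36·0 = 0.119061.

0.119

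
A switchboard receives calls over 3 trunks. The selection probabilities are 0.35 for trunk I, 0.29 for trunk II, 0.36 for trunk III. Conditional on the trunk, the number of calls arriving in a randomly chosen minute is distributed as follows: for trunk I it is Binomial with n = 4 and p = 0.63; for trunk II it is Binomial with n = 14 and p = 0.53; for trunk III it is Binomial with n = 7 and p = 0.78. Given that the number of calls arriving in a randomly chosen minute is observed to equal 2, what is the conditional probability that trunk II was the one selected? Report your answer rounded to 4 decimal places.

Likelihoods P(X=2 | ·): I: 0.326014; II: 0.00297008; III: 0.00658449.
Posterior ∝ prior × likelihood. Numerator for II: 0.29·0.00297008 = 0.000861322.
Normalizing constant: 0.35·0.326014 + 0.29·0.00297008 + 0.36·0.00658449 = 0.117337.
P(II | observation) = 0.000861322 / 0.117337 = 0.00734061.

0.0073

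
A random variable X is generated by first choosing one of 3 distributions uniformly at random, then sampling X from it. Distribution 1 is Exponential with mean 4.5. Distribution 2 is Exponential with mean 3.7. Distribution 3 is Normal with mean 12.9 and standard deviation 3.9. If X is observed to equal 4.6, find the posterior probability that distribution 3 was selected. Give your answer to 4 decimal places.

Likelihoods f(4.6 | ·): 1: 0.0799543; 2: 0.0779587; 3: 0.010625.
Posterior ∝ prior × likelihood. Numerator for 3: 0.333333·0.010625 = 0.00354167.
Normalizing constant: 0.333333·0.0799543 + 0.333333·0.0779587 + 0.333333·0.010625 = 0.0561794.
P(3 | observation) = 0.00354167 / 0.0561794 = 0.0630423.

0.0630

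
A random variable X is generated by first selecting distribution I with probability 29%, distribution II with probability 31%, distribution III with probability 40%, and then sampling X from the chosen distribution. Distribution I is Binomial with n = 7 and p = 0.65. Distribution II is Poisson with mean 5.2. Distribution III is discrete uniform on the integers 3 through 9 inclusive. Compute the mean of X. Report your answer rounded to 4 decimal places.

5.3315

Component means — I: 4.55; II: 5.2; III: 6.
E[X] = 0.29·4.55 + 0.31·5.2 + 0.4·6 = 5.3315.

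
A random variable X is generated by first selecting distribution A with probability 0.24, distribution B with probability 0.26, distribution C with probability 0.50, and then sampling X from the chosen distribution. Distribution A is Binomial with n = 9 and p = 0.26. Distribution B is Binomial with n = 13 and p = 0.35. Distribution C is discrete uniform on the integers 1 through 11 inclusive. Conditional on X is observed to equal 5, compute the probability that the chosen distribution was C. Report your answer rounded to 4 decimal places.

0.4050

Likelihoods P(X=5 | ·): A: 0.0448915; B: 0.21539; C: 0.0909091.
Posterior ∝ prior × likelihood. Numerator for C: 0.5·0.0909091 = 0.0454545.
Normalizing constant: 0.24·0.0448915 + 0.26·0.21539 + 0.5·0.0909091 = 0.11223.
P(C | observation) = 0.0454545 / 0.11223 = 0.405013.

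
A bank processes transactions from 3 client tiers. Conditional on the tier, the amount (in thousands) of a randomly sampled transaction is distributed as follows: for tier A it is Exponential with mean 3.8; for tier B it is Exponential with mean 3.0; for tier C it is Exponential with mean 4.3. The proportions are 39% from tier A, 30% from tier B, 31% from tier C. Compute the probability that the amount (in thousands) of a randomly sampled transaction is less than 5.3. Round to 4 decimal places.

0.7617

Conditional on each tier, P(X < 5.3): A: 0.752102; B: 0.829098; C: 0.708454.
By total probability, P(X < 5.3) = 0.39·0.752102 + 0.3·0.829098 + 0.31·0.708454 = 0.76167.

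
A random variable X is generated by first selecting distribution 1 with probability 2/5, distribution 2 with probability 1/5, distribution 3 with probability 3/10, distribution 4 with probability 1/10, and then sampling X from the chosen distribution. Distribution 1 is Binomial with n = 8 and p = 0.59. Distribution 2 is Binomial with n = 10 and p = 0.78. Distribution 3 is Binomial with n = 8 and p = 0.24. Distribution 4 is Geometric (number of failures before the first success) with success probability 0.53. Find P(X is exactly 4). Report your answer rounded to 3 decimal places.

0.123

Conditional on each component, P(X = 4): 1: 0.239685; 2: 0.0088132; 3: 0.0774814; 4: 0.0258623.
By total probability, P(X = 4) = 0.4·0.239685 + 0.2·0.0088132 + 0.3·0.0774814 + 0.1·0.0258623 = 0.123467.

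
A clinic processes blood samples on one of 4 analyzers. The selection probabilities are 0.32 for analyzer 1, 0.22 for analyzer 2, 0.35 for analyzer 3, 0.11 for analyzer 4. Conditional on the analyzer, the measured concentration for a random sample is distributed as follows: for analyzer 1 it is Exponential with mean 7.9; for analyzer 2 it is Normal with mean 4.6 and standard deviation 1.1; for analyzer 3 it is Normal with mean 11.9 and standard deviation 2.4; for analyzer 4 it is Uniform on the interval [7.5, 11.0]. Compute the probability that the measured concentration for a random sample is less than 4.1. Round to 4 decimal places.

Conditional on each analyzer, P(X < 4.1): 1: 0.404877; 2: 0.324718; 3: 0.000577025; 4: 0.
By total probability, P(X < 4.1) = 0.32·0.404877 + 0.22·0.324718 + 0.35·0.000577025 + 0.11·0 = 0.201201.

0.2012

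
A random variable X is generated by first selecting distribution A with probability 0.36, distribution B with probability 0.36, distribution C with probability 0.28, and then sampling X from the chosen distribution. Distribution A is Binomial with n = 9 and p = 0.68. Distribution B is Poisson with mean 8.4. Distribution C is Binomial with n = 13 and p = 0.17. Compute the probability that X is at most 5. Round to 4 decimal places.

Conditional on each component, P(X ≤ 5): A: 0.31728; B: 0.157277; C: 0.986061.
By total probability, P(X ≤ 5) = 0.36·0.31728 + 0.36·0.157277 + 0.28·0.986061 = 0.446937.

0.4469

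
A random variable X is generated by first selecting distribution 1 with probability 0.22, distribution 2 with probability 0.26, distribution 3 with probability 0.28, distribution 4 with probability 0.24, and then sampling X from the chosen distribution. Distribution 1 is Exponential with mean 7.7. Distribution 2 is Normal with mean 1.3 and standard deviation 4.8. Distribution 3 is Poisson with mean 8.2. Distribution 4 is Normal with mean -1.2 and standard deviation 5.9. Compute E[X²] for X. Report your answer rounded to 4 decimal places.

62.3406

For each component E[X²] = Var + (mean)², giving 1: 118.58; 2: 24.73; 3: 75.44; 4: 36.25.
Overall E[X²] = 0.22·118.58 + 0.26·24.73 + 0.28·75.44 + 0.24·36.25 = 62.3406.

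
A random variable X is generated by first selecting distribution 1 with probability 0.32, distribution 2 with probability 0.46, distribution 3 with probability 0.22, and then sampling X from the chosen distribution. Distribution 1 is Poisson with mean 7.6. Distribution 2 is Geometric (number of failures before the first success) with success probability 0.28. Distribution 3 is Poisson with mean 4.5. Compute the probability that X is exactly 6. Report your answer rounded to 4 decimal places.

Conditional on each component, P(X = 6): 1: 0.13394; 2: 0.0390079; 3: 0.12812.
By total probability, P(X = 6) = 0.32·0.13394 + 0.46·0.0390079 + 0.22·0.12812 = 0.088991.

0.0890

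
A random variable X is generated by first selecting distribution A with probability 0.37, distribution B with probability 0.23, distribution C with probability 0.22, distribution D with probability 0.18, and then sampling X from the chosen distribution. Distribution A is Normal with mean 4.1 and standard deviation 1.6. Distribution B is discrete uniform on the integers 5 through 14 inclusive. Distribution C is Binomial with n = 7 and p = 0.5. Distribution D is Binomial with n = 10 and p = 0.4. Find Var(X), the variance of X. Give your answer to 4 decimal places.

9.2570

Per component, A: μ=4.1, E[X²]=19.37; B: μ=9.5, E[X²]=98.5; C: μ=3.5, E[X²]=14; D: μ=4, E[X²]=18.4.
E[X] = 0.37·4.1 + 0.23·9.5 + 0.22·3.5 + 0.18·4 = 5.192.
E[X²] = 0.37·19.37 + 0.23·98.5 + 0.22·14 + 0.18·18.4 = 36.2139.
Var(X) = E[X²] − (E[X])² = 36.2139 − 26.9569 = 9.25704.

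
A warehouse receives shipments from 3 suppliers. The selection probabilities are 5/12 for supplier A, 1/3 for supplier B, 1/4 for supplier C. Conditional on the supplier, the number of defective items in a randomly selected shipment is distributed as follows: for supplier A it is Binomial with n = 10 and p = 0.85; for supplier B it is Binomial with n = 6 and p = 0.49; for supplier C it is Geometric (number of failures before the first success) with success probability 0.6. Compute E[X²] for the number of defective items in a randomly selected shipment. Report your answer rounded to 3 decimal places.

For each component E[X²] = Var + (mean)², giving A: 73.525; B: 10.143; C: 1.55556.
Overall E[X²] = 0.416667·73.525 + 0.333333·10.143 + 0.25·1.55556 = 34.4053.

34.405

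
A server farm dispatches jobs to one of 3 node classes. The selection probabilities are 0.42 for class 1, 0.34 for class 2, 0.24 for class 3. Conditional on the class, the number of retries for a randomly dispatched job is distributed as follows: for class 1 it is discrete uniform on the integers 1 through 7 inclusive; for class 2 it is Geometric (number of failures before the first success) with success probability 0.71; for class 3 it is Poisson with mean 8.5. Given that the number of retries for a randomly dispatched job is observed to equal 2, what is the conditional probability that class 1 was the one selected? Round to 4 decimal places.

0.7311

Likelihoods P(X=2 | ·): 1: 0.142857; 2: 0.059711; 3: 0.00735029.
Posterior ∝ prior × likelihood. Numerator for 1: 0.42·0.142857 = 0.06.
Normalizing constant: 0.42·0.142857 + 0.34·0.059711 + 0.24·0.00735029 = 0.0820658.
P(1 | observation) = 0.06 / 0.0820658 = 0.731121.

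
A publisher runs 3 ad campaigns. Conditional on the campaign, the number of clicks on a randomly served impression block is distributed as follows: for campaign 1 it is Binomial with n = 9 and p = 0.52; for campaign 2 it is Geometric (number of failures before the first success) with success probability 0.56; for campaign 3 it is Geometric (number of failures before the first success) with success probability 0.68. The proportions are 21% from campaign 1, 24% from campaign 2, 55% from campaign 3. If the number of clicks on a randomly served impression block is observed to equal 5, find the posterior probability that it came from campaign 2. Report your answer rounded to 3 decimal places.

Likelihoods P(X=5 | ·): 1: 0.254303; 2: 0.00923531; 3: 0.0022817.
Posterior ∝ prior × likelihood. Numerator for 2: 0.24·0.00923531 = 0.00221647.
Normalizing constant: 0.21·0.254303 + 0.24·0.00923531 + 0.55·0.0022817 = 0.0568751.
P(2 | observation) = 0.00221647 / 0.0568751 = 0.0389709.

0.039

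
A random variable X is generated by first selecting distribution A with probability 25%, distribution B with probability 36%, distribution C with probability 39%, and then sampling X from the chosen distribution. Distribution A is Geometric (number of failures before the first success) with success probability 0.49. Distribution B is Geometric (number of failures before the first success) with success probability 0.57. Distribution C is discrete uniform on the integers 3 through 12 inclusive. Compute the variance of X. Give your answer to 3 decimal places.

Per component, A: μ=1.04082, E[X²]=3.20741; B: μ=0.754386, E[X²]=1.89258; C: μ=7.5, E[X²]=64.5.
E[X] = 0.25·1.04082 + 0.36·0.754386 + 0.39·7.5 = 3.45678.
E[X²] = 0.25·3.20741 + 0.36·1.89258 + 0.39·64.5 = 26.6382.
Var(X) = E[X²] − (E[X])² = 26.6382 − 11.9493 = 14.6888.

14.689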